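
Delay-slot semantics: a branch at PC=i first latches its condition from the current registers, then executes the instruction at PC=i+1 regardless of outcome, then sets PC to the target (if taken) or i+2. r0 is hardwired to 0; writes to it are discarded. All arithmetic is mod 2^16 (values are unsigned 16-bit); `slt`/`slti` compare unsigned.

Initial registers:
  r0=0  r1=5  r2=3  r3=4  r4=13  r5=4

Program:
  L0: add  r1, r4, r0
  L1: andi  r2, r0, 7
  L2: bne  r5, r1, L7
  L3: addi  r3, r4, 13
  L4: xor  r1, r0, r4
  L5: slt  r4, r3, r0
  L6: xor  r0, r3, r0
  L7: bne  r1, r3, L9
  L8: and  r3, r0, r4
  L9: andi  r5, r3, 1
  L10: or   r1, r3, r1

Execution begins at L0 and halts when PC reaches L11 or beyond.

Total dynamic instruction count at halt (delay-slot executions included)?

8

PC=0  add  r1, r4, r0        | r0=0 r1=13 r2=3 r3=4 r4=13 r5=4
PC=1  andi  r2, r0, 7        | r0=0 r1=13 r2=0 r3=4 r4=13 r5=4
PC=2  bne  r5, r1, L7        | r0=0 r1=13 r2=0 r3=4 r4=13 r5=4  [TAKEN]
PC=3  addi  r3, r4, 13       | r0=0 r1=13 r2=0 r3=26 r4=13 r5=4
PC=7  bne  r1, r3, L9        | r0=0 r1=13 r2=0 r3=26 r4=13 r5=4  [TAKEN]
PC=8  and  r3, r0, r4        | r0=0 r1=13 r2=0 r3=0 r4=13 r5=4
PC=9  andi  r5, r3, 1        | r0=0 r1=13 r2=0 r3=0 r4=13 r5=0
PC=10 or   r1, r3, r1        | r0=0 r1=13 r2=0 r3=0 r4=13 r5=0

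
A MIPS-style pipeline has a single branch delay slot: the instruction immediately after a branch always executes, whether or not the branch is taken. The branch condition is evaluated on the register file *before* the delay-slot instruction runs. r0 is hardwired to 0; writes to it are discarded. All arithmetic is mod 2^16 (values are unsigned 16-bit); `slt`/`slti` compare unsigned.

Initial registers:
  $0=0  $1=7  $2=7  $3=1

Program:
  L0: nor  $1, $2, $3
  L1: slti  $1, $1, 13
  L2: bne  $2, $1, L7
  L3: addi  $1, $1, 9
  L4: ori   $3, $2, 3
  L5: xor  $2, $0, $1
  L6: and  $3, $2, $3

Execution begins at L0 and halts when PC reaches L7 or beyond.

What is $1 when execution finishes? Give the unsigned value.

#0 nor  $1, $2, $3 ; 0/65528/7/1
#1 slti  $1, $1, 13 ; 0/0/7/1
#2 bne  $2, $1, L7 ; 0/0/7/1 ; →target
#3 addi  $1, $1, 9 ; 0/9/7/1

9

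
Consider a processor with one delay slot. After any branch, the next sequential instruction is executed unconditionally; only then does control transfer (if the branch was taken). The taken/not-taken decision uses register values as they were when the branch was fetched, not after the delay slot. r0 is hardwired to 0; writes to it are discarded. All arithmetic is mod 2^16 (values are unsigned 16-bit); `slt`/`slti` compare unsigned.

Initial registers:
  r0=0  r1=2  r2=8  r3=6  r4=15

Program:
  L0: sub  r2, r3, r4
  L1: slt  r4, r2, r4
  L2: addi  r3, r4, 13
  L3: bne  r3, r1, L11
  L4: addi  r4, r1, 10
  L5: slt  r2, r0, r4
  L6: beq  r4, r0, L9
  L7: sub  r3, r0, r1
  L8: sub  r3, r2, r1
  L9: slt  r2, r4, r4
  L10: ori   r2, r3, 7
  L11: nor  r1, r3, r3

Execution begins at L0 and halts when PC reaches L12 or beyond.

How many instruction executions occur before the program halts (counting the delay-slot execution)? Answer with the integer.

#0 sub  r2, r3, r4 ; 0/2/65527/6/15
#1 slt  r4, r2, r4 ; 0/2/65527/6/0
#2 addi  r3, r4, 13 ; 0/2/65527/13/0
#3 bne  r3, r1, L11 ; 0/2/65527/13/0 ; →target
#4 addi  r4, r1, 10 ; 0/2/65527/13/12
#11 nor  r1, r3, r3 ; 0/65522/65527/13/12

6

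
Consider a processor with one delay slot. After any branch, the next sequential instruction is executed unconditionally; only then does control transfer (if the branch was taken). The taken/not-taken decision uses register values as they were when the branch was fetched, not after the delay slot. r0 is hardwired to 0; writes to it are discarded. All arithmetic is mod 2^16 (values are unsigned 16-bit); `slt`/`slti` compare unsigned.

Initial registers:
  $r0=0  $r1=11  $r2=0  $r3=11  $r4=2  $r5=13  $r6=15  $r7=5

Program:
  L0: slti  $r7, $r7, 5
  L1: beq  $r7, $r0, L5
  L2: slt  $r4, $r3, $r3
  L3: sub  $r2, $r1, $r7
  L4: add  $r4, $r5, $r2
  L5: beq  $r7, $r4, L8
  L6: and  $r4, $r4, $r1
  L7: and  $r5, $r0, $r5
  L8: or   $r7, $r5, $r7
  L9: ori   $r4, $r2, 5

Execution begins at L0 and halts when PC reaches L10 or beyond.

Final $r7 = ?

13

[0] slti  $r7, $r7, 5  →  {$r0:0, $r1:11, $r2:0, $r3:11, $r4:2, $r5:13, $r6:15, $r7:0}
[1] beq  $r7, $r0, L5  →  {$r0:0, $r1:11, $r2:0, $r3:11, $r4:2, $r5:13, $r6:15, $r7:0}  ⟨branch taken⟩
[2] slt  $r4, $r3, $r3  →  {$r0:0, $r1:11, $r2:0, $r3:11, $r4:0, $r5:13, $r6:15, $r7:0}
[5] beq  $r7, $r4, L8  →  {$r0:0, $r1:11, $r2:0, $r3:11, $r4:0, $r5:13, $r6:15, $r7:0}  ⟨branch taken⟩
[6] and  $r4, $r4, $r1  →  {$r0:0, $r1:11, $r2:0, $r3:11, $r4:0, $r5:13, $r6:15, $r7:0}
[8] or   $r7, $r5, $r7  →  {$r0:0, $r1:11, $r2:0, $r3:11, $r4:0, $r5:13, $r6:15, $r7:13}
[9] ori   $r4, $r2, 5  →  {$r0:0, $r1:11, $r2:0, $r3:11, $r4:5, $r5:13, $r6:15, $r7:13}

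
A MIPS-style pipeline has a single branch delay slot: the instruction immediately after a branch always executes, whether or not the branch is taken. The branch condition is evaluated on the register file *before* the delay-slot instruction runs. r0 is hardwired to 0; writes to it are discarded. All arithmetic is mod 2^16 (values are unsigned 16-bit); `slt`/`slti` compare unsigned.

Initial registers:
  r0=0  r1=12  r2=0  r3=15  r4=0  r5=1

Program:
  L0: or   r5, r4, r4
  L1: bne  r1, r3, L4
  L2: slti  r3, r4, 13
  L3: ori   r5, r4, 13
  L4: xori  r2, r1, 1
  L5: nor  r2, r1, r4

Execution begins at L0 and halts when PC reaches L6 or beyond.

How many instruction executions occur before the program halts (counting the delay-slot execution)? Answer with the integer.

[0] or   r5, r4, r4  →  {r0:0, r1:12, r2:0, r3:15, r4:0, r5:0}
[1] bne  r1, r3, L4  →  {r0:0, r1:12, r2:0, r3:15, r4:0, r5:0}  ⟨branch taken⟩
[2] slti  r3, r4, 13  →  {r0:0, r1:12, r2:0, r3:1, r4:0, r5:0}
[4] xori  r2, r1, 1  →  {r0:0, r1:12, r2:13, r3:1, r4:0, r5:0}
[5] nor  r2, r1, r4  →  {r0:0, r1:12, r2:65523, r3:1, r4:0, r5:0}

5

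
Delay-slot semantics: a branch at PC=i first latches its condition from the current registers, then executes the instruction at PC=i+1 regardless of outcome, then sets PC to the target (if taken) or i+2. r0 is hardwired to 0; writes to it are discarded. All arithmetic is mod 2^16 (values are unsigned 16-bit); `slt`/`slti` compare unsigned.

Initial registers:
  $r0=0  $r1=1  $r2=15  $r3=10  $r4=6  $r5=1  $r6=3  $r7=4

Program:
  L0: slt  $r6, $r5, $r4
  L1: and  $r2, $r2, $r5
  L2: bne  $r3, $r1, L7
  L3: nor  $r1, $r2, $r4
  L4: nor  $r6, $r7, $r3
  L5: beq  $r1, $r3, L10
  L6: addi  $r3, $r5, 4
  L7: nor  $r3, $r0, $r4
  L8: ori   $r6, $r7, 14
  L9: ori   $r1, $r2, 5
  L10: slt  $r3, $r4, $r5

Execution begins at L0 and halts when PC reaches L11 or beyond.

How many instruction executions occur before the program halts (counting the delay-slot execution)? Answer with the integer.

PC=0  slt  $r6, $r5, $r4     | $r0=0 $r1=1 $r2=15 $r3=10 $r4=6 $r5=1 $r6=1 $r7=4
PC=1  and  $r2, $r2, $r5     | $r0=0 $r1=1 $r2=1 $r3=10 $r4=6 $r5=1 $r6=1 $r7=4
PC=2  bne  $r3, $r1, L7      | $r0=0 $r1=1 $r2=1 $r3=10 $r4=6 $r5=1 $r6=1 $r7=4  [TAKEN]
PC=3  nor  $r1, $r2, $r4     | $r0=0 $r1=65528 $r2=1 $r3=10 $r4=6 $r5=1 $r6=1 $r7=4
PC=7  nor  $r3, $r0, $r4     | $r0=0 $r1=65528 $r2=1 $r3=65529 $r4=6 $r5=1 $r6=1 $r7=4
PC=8  ori   $r6, $r7, 14     | $r0=0 $r1=65528 $r2=1 $r3=65529 $r4=6 $r5=1 $r6=14 $r7=4
PC=9  ori   $r1, $r2, 5      | $r0=0 $r1=5 $r2=1 $r3=65529 $r4=6 $r5=1 $r6=14 $r7=4
PC=10 slt  $r3, $r4, $r5     | $r0=0 $r1=5 $r2=1 $r3=0 $r4=6 $r5=1 $r6=14 $r7=4

8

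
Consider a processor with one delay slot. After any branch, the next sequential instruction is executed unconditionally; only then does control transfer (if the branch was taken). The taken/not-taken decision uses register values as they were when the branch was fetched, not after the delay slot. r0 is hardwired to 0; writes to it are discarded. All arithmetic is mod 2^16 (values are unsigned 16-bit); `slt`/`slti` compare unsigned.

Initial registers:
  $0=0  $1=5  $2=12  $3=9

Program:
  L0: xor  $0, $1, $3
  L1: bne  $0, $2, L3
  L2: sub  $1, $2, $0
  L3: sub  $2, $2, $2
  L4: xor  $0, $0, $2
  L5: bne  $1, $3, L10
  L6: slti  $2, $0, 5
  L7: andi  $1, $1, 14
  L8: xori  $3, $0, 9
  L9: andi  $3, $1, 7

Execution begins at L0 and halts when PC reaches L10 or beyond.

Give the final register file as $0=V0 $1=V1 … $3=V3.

#0 xor  $0, $1, $3 ; 0/5/12/9
#1 bne  $0, $2, L3 ; 0/5/12/9 ; →target
#2 sub  $1, $2, $0 ; 0/12/12/9
#3 sub  $2, $2, $2 ; 0/12/0/9
#4 xor  $0, $0, $2 ; 0/12/0/9
#5 bne  $1, $3, L10 ; 0/12/0/9 ; →target
#6 slti  $2, $0, 5 ; 0/12/1/9

$0=0 $1=12 $2=1 $3=9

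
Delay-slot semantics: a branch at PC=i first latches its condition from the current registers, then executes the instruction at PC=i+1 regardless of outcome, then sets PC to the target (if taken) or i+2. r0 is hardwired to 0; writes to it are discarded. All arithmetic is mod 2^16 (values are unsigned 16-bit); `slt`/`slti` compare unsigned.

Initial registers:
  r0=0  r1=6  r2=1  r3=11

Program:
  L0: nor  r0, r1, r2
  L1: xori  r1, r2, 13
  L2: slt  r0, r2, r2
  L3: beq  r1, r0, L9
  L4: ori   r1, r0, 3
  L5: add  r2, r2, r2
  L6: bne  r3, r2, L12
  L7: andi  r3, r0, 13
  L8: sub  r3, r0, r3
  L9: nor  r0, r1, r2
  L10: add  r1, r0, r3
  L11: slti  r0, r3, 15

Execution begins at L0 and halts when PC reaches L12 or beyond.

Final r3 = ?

0

  step pc=0: nor  r0, r1, r2  regs=(0,6,1,11)
  step pc=1: xori  r1, r2, 13  regs=(0,12,1,11)
  step pc=2: slt  r0, r2, r2  regs=(0,12,1,11)
  step pc=3: beq  r1, r0, L9  cond=F  regs=(0,12,1,11)
  step pc=4: ori   r1, r0, 3  regs=(0,3,1,11)
  step pc=5: add  r2, r2, r2  regs=(0,3,2,11)
  step pc=6: bne  r3, r2, L12  cond=T  regs=(0,3,2,11)
  step pc=7: andi  r3, r0, 13  regs=(0,3,2,0)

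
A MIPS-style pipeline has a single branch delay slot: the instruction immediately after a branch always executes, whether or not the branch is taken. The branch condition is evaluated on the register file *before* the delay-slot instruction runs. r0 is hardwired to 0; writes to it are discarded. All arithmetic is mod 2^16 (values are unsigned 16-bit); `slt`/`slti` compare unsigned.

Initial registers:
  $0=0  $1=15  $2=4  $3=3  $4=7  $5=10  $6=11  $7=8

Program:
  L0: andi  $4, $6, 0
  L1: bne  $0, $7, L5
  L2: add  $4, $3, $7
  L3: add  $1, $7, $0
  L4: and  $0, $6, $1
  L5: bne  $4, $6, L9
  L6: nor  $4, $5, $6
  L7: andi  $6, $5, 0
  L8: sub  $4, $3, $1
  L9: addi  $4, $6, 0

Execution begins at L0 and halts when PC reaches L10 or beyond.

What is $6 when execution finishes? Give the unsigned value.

0

#0 andi  $4, $6, 0 ; 0/15/4/3/0/10/11/8
#1 bne  $0, $7, L5 ; 0/15/4/3/0/10/11/8 ; →target
#2 add  $4, $3, $7 ; 0/15/4/3/11/10/11/8
#5 bne  $4, $6, L9 ; 0/15/4/3/11/10/11/8 ; →fallthru
#6 nor  $4, $5, $6 ; 0/15/4/3/65524/10/11/8
#7 andi  $6, $5, 0 ; 0/15/4/3/65524/10/0/8
#8 sub  $4, $3, $1 ; 0/15/4/3/65524/10/0/8
#9 addi  $4, $6, 0 ; 0/15/4/3/0/10/0/8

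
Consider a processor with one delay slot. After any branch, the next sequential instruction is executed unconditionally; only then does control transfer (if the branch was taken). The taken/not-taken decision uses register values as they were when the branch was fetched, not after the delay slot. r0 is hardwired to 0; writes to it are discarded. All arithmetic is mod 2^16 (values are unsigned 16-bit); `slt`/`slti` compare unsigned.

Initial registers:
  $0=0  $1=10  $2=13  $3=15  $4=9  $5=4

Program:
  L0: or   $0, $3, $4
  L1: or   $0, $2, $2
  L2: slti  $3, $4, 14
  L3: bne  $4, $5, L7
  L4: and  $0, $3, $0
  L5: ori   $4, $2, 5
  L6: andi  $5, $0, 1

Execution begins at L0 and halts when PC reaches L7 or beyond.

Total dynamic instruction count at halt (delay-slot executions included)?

5

[0] or   $0, $3, $4  →  {$0:0, $1:10, $2:13, $3:15, $4:9, $5:4}
[1] or   $0, $2, $2  →  {$0:0, $1:10, $2:13, $3:15, $4:9, $5:4}
[2] slti  $3, $4, 14  →  {$0:0, $1:10, $2:13, $3:1, $4:9, $5:4}
[3] bne  $4, $5, L7  →  {$0:0, $1:10, $2:13, $3:1, $4:9, $5:4}  ⟨branch taken⟩
[4] and  $0, $3, $0  →  {$0:0, $1:10, $2:13, $3:1, $4:9, $5:4}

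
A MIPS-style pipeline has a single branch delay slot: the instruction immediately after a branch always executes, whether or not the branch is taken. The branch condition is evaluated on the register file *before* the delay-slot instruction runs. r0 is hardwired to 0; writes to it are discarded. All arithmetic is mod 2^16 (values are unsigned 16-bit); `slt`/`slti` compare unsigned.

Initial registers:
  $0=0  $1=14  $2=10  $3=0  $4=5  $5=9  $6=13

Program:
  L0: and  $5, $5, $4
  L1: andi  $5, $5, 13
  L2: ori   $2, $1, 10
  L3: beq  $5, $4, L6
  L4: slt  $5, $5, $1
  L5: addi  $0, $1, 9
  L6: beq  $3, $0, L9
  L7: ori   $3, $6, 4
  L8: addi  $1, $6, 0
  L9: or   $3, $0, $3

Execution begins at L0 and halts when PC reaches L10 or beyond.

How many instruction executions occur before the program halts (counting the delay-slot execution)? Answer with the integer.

9

[0] and  $5, $5, $4  →  {$0:0, $1:14, $2:10, $3:0, $4:5, $5:1, $6:13}
[1] andi  $5, $5, 13  →  {$0:0, $1:14, $2:10, $3:0, $4:5, $5:1, $6:13}
[2] ori   $2, $1, 10  →  {$0:0, $1:14, $2:14, $3:0, $4:5, $5:1, $6:13}
[3] beq  $5, $4, L6  →  {$0:0, $1:14, $2:14, $3:0, $4:5, $5:1, $6:13}  ⟨branch fallthrough⟩
[4] slt  $5, $5, $1  →  {$0:0, $1:14, $2:14, $3:0, $4:5, $5:1, $6:13}
[5] addi  $0, $1, 9  →  {$0:0, $1:14, $2:14, $3:0, $4:5, $5:1, $6:13}
[6] beq  $3, $0, L9  →  {$0:0, $1:14, $2:14, $3:0, $4:5, $5:1, $6:13}  ⟨branch taken⟩
[7] ori   $3, $6, 4  →  {$0:0, $1:14, $2:14, $3:13, $4:5, $5:1, $6:13}
[9] or   $3, $0, $3  →  {$0:0, $1:14, $2:14, $3:13, $4:5, $5:1, $6:13}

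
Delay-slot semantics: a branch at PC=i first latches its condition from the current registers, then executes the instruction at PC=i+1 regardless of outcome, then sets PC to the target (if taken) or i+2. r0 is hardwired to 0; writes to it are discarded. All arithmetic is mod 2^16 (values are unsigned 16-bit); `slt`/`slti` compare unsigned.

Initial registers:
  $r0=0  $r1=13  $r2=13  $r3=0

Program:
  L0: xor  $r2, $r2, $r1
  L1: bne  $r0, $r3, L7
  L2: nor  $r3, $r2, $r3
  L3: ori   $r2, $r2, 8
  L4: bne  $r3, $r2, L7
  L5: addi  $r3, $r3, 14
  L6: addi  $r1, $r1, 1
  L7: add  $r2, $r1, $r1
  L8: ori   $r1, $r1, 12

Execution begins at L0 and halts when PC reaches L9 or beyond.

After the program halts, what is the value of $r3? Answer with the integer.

#0 xor  $r2, $r2, $r1 ; 0/13/0/0
#1 bne  $r0, $r3, L7 ; 0/13/0/0 ; →fallthru
#2 nor  $r3, $r2, $r3 ; 0/13/0/65535
#3 ori   $r2, $r2, 8 ; 0/13/8/65535
#4 bne  $r3, $r2, L7 ; 0/13/8/65535 ; →target
#5 addi  $r3, $r3, 14 ; 0/13/8/13
#7 add  $r2, $r1, $r1 ; 0/13/26/13
#8 ori   $r1, $r1, 12 ; 0/13/26/13

13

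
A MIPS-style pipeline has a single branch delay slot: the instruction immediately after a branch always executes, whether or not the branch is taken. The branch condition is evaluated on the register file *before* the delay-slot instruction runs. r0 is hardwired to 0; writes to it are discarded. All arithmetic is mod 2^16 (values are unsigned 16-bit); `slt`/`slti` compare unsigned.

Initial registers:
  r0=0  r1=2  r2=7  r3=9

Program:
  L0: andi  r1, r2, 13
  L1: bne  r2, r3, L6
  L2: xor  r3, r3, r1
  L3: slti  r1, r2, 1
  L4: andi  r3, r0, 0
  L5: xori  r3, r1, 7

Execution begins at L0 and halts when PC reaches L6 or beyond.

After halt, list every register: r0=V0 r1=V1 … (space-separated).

r0=0 r1=5 r2=7 r3=12

[0] andi  r1, r2, 13  →  {r0:0, r1:5, r2:7, r3:9}
[1] bne  r2, r3, L6  →  {r0:0, r1:5, r2:7, r3:9}  ⟨branch taken⟩
[2] xor  r3, r3, r1  →  {r0:0, r1:5, r2:7, r3:12}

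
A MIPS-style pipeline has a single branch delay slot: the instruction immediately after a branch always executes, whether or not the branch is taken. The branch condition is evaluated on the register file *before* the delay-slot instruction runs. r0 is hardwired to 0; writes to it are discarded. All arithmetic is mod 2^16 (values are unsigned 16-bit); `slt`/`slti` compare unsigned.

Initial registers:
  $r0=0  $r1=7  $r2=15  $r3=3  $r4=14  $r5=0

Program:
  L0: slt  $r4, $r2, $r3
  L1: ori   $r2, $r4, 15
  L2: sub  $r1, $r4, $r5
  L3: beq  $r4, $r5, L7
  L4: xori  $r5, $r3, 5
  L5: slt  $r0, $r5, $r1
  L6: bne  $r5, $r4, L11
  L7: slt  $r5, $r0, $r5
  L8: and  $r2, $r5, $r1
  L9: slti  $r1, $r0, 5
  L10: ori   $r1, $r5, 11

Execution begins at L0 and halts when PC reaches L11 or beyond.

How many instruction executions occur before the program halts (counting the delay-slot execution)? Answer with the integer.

#0 slt  $r4, $r2, $r3 ; 0/7/15/3/0/0
#1 ori   $r2, $r4, 15 ; 0/7/15/3/0/0
#2 sub  $r1, $r4, $r5 ; 0/0/15/3/0/0
#3 beq  $r4, $r5, L7 ; 0/0/15/3/0/0 ; →target
#4 xori  $r5, $r3, 5 ; 0/0/15/3/0/6
#7 slt  $r5, $r0, $r5 ; 0/0/15/3/0/1
#8 and  $r2, $r5, $r1 ; 0/0/0/3/0/1
#9 slti  $r1, $r0, 5 ; 0/1/0/3/0/1
#10 ori   $r1, $r5, 11 ; 0/11/0/3/0/1

9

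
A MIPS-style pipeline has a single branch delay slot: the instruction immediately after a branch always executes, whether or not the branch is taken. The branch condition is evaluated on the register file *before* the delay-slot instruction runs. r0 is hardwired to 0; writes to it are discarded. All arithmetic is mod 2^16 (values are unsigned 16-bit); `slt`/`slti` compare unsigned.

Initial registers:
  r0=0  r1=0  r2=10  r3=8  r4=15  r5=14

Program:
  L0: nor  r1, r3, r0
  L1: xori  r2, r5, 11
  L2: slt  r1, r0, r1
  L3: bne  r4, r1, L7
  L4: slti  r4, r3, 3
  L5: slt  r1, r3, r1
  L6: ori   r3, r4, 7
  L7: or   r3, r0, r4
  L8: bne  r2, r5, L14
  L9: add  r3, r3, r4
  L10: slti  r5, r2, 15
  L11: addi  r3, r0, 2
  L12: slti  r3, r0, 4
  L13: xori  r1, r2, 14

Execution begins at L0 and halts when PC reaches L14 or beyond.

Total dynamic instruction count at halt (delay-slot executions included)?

#0 nor  r1, r3, r0 ; 0/65527/10/8/15/14
#1 xori  r2, r5, 11 ; 0/65527/5/8/15/14
#2 slt  r1, r0, r1 ; 0/1/5/8/15/14
#3 bne  r4, r1, L7 ; 0/1/5/8/15/14 ; →target
#4 slti  r4, r3, 3 ; 0/1/5/8/0/14
#7 or   r3, r0, r4 ; 0/1/5/0/0/14
#8 bne  r2, r5, L14 ; 0/1/5/0/0/14 ; →target
#9 add  r3, r3, r4 ; 0/1/5/0/0/14

8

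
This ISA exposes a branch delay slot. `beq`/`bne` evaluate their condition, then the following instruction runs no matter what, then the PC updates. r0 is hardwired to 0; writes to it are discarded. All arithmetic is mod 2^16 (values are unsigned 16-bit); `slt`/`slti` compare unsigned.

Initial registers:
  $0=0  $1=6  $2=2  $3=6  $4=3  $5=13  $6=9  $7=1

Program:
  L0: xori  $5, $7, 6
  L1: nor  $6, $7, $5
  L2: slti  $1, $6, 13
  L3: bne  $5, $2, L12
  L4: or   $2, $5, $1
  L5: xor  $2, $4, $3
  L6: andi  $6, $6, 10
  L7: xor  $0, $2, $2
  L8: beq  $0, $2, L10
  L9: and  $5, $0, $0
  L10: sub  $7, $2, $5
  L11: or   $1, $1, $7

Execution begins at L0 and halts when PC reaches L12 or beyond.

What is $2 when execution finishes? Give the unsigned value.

PC=0  xori  $5, $7, 6        | $0=0 $1=6 $2=2 $3=6 $4=3 $5=7 $6=9 $7=1
PC=1  nor  $6, $7, $5        | $0=0 $1=6 $2=2 $3=6 $4=3 $5=7 $6=65528 $7=1
PC=2  slti  $1, $6, 13       | $0=0 $1=0 $2=2 $3=6 $4=3 $5=7 $6=65528 $7=1
PC=3  bne  $5, $2, L12       | $0=0 $1=0 $2=2 $3=6 $4=3 $5=7 $6=65528 $7=1  [TAKEN]
PC=4  or   $2, $5, $1        | $0=0 $1=0 $2=7 $3=6 $4=3 $5=7 $6=65528 $7=1

7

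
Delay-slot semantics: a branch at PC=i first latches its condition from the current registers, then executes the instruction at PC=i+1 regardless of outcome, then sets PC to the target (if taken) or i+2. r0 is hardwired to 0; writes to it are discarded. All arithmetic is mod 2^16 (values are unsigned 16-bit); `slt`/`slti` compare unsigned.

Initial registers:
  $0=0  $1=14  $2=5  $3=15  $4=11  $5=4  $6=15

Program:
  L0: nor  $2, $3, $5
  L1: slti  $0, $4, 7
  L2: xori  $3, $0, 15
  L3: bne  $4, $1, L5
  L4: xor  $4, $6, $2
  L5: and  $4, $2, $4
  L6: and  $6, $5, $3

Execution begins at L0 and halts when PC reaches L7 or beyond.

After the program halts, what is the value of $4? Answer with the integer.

  step pc=0: nor  $2, $3, $5  regs=(0,14,65520,15,11,4,15)
  step pc=1: slti  $0, $4, 7  regs=(0,14,65520,15,11,4,15)
  step pc=2: xori  $3, $0, 15  regs=(0,14,65520,15,11,4,15)
  step pc=3: bne  $4, $1, L5  cond=T  regs=(0,14,65520,15,11,4,15)
  step pc=4: xor  $4, $6, $2  regs=(0,14,65520,15,65535,4,15)
  step pc=5: and  $4, $2, $4  regs=(0,14,65520,15,65520,4,15)
  step pc=6: and  $6, $5, $3  regs=(0,14,65520,15,65520,4,4)

65520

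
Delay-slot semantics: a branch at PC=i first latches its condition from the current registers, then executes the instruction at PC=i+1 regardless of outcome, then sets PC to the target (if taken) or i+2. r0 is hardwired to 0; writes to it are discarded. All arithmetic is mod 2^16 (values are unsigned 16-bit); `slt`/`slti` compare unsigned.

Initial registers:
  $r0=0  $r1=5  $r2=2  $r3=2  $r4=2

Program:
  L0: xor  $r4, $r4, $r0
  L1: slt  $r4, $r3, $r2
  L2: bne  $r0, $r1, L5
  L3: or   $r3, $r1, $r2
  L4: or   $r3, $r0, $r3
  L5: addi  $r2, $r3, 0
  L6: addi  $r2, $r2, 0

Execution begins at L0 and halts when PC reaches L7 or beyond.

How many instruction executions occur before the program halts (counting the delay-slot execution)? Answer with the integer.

6

[0] xor  $r4, $r4, $r0  →  {$r0:0, $r1:5, $r2:2, $r3:2, $r4:2}
[1] slt  $r4, $r3, $r2  →  {$r0:0, $r1:5, $r2:2, $r3:2, $r4:0}
[2] bne  $r0, $r1, L5  →  {$r0:0, $r1:5, $r2:2, $r3:2, $r4:0}  ⟨branch taken⟩
[3] or   $r3, $r1, $r2  →  {$r0:0, $r1:5, $r2:2, $r3:7, $r4:0}
[5] addi  $r2, $r3, 0  →  {$r0:0, $r1:5, $r2:7, $r3:7, $r4:0}
[6] addi  $r2, $r2, 0  →  {$r0:0, $r1:5, $r2:7, $r3:7, $r4:0}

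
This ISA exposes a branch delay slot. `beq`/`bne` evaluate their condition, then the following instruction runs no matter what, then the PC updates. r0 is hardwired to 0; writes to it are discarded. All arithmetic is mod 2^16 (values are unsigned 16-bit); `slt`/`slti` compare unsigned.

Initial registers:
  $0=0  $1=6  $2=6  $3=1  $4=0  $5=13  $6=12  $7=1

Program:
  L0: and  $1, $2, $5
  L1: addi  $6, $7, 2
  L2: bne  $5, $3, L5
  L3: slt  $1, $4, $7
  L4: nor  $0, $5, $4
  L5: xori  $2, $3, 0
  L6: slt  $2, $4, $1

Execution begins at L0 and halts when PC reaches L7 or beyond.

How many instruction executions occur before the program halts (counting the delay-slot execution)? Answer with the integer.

6

  step pc=0: and  $1, $2, $5  regs=(0,4,6,1,0,13,12,1)
  step pc=1: addi  $6, $7, 2  regs=(0,4,6,1,0,13,3,1)
  step pc=2: bne  $5, $3, L5  cond=T  regs=(0,4,6,1,0,13,3,1)
  step pc=3: slt  $1, $4, $7  regs=(0,1,6,1,0,13,3,1)
  step pc=5: xori  $2, $3, 0  regs=(0,1,1,1,0,13,3,1)
  step pc=6: slt  $2, $4, $1  regs=(0,1,1,1,0,13,3,1)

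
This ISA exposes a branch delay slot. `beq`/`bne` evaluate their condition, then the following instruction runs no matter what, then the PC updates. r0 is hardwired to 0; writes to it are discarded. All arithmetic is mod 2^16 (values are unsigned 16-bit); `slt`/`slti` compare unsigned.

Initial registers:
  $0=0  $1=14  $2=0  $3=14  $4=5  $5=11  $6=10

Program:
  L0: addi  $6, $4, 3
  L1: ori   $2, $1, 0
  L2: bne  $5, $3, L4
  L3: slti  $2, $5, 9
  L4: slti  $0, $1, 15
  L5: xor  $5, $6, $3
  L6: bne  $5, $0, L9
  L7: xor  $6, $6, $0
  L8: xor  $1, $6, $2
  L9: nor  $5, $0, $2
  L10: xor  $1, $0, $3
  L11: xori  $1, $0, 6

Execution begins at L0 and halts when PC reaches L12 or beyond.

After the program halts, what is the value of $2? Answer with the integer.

0

PC=0  addi  $6, $4, 3        | $0=0 $1=14 $2=0 $3=14 $4=5 $5=11 $6=8
PC=1  ori   $2, $1, 0        | $0=0 $1=14 $2=14 $3=14 $4=5 $5=11 $6=8
PC=2  bne  $5, $3, L4        | $0=0 $1=14 $2=14 $3=14 $4=5 $5=11 $6=8  [TAKEN]
PC=3  slti  $2, $5, 9        | $0=0 $1=14 $2=0 $3=14 $4=5 $5=11 $6=8
PC=4  slti  $0, $1, 15       | $0=0 $1=14 $2=0 $3=14 $4=5 $5=11 $6=8
PC=5  xor  $5, $6, $3        | $0=0 $1=14 $2=0 $3=14 $4=5 $5=6 $6=8
PC=6  bne  $5, $0, L9        | $0=0 $1=14 $2=0 $3=14 $4=5 $5=6 $6=8  [TAKEN]
PC=7  xor  $6, $6, $0        | $0=0 $1=14 $2=0 $3=14 $4=5 $5=6 $6=8
PC=9  nor  $5, $0, $2        | $0=0 $1=14 $2=0 $3=14 $4=5 $5=65535 $6=8
PC=10 xor  $1, $0, $3        | $0=0 $1=14 $2=0 $3=14 $4=5 $5=65535 $6=8
PC=11 xori  $1, $0, 6        | $0=0 $1=6 $2=0 $3=14 $4=5 $5=65535 $6=8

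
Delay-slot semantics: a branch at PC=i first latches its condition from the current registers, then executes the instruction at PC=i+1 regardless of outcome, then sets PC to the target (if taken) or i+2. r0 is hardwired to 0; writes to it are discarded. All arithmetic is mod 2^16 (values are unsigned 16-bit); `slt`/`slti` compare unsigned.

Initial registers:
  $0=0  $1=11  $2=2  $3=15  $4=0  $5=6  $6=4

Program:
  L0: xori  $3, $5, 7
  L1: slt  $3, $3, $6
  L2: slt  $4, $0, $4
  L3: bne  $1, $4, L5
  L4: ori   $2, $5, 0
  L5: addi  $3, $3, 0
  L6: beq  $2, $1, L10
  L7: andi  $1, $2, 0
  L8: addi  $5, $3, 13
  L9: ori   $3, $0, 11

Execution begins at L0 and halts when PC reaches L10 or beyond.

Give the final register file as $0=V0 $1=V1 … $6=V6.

$0=0 $1=0 $2=6 $3=11 $4=0 $5=14 $6=4

[0] xori  $3, $5, 7  →  {$0:0, $1:11, $2:2, $3:1, $4:0, $5:6, $6:4}
[1] slt  $3, $3, $6  →  {$0:0, $1:11, $2:2, $3:1, $4:0, $5:6, $6:4}
[2] slt  $4, $0, $4  →  {$0:0, $1:11, $2:2, $3:1, $4:0, $5:6, $6:4}
[3] bne  $1, $4, L5  →  {$0:0, $1:11, $2:2, $3:1, $4:0, $5:6, $6:4}  ⟨branch taken⟩
[4] ori   $2, $5, 0  →  {$0:0, $1:11, $2:6, $3:1, $4:0, $5:6, $6:4}
[5] addi  $3, $3, 0  →  {$0:0, $1:11, $2:6, $3:1, $4:0, $5:6, $6:4}
[6] beq  $2, $1, L10  →  {$0:0, $1:11, $2:6, $3:1, $4:0, $5:6, $6:4}  ⟨branch fallthrough⟩
[7] andi  $1, $2, 0  →  {$0:0, $1:0, $2:6, $3:1, $4:0, $5:6, $6:4}
[8] addi  $5, $3, 13  →  {$0:0, $1:0, $2:6, $3:1, $4:0, $5:14, $6:4}
[9] ori   $3, $0, 11  →  {$0:0, $1:0, $2:6, $3:11, $4:0, $5:14, $6:4}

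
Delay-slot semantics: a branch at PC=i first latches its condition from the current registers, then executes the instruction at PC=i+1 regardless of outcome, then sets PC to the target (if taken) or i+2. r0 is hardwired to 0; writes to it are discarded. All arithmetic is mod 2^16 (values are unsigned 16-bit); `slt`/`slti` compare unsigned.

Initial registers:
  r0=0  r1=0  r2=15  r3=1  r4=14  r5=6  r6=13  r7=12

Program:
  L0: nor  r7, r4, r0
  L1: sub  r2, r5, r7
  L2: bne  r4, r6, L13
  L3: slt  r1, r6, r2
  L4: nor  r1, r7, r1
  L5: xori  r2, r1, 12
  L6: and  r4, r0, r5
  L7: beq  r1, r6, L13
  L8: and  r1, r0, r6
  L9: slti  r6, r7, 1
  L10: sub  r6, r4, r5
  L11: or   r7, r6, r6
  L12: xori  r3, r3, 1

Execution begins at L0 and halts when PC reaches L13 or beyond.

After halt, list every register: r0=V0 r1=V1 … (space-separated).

#0 nor  r7, r4, r0 ; 0/0/15/1/14/6/13/65521
#1 sub  r2, r5, r7 ; 0/0/21/1/14/6/13/65521
#2 bne  r4, r6, L13 ; 0/0/21/1/14/6/13/65521 ; →target
#3 slt  r1, r6, r2 ; 0/1/21/1/14/6/13/65521

r0=0 r1=1 r2=21 r3=1 r4=14 r5=6 r6=13 r7=65521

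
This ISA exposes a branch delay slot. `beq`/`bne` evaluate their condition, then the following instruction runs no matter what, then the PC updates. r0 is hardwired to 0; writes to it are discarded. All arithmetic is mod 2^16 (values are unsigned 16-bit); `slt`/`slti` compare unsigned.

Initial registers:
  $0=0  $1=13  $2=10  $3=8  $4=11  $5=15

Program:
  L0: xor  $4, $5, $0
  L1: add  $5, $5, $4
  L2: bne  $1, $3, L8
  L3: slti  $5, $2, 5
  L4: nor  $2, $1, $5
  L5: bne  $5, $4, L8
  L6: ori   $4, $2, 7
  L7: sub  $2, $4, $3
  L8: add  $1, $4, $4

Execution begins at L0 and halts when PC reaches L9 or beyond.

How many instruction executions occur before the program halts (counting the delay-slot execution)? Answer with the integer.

5

[0] xor  $4, $5, $0  →  {$0:0, $1:13, $2:10, $3:8, $4:15, $5:15}
[1] add  $5, $5, $4  →  {$0:0, $1:13, $2:10, $3:8, $4:15, $5:30}
[2] bne  $1, $3, L8  →  {$0:0, $1:13, $2:10, $3:8, $4:15, $5:30}  ⟨branch taken⟩
[3] slti  $5, $2, 5  →  {$0:0, $1:13, $2:10, $3:8, $4:15, $5:0}
[8] add  $1, $4, $4  →  {$0:0, $1:30, $2:10, $3:8, $4:15, $5:0}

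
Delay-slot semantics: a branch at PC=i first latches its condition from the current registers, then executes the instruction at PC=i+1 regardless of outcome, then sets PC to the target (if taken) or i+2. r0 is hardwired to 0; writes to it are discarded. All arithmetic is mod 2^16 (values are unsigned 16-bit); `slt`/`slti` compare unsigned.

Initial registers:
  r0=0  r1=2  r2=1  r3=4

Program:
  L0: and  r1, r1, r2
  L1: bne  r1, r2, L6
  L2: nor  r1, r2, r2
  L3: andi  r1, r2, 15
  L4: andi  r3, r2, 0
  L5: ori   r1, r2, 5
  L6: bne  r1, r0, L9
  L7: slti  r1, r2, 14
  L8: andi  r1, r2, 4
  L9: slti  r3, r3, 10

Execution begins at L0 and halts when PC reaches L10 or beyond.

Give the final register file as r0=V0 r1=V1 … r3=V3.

#0 and  r1, r1, r2 ; 0/0/1/4
#1 bne  r1, r2, L6 ; 0/0/1/4 ; →target
#2 nor  r1, r2, r2 ; 0/65534/1/4
#6 bne  r1, r0, L9 ; 0/65534/1/4 ; →target
#7 slti  r1, r2, 14 ; 0/1/1/4
#9 slti  r3, r3, 10 ; 0/1/1/1

r0=0 r1=1 r2=1 r3=1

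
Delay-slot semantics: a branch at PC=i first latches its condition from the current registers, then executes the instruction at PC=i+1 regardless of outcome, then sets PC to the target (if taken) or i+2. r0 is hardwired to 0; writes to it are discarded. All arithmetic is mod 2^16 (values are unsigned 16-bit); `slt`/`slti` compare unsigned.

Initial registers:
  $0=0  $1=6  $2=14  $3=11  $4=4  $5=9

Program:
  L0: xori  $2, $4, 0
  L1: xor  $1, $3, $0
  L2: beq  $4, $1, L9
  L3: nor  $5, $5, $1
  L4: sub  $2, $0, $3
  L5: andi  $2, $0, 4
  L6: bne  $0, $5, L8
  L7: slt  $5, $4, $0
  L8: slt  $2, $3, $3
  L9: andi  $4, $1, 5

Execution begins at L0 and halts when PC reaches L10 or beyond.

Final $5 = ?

0

PC=0  xori  $2, $4, 0        | $0=0 $1=6 $2=4 $3=11 $4=4 $5=9
PC=1  xor  $1, $3, $0        | $0=0 $1=11 $2=4 $3=11 $4=4 $5=9
PC=2  beq  $4, $1, L9        | $0=0 $1=11 $2=4 $3=11 $4=4 $5=9  [not taken]
PC=3  nor  $5, $5, $1        | $0=0 $1=11 $2=4 $3=11 $4=4 $5=65524
PC=4  sub  $2, $0, $3        | $0=0 $1=11 $2=65525 $3=11 $4=4 $5=65524
PC=5  andi  $2, $0, 4        | $0=0 $1=11 $2=0 $3=11 $4=4 $5=65524
PC=6  bne  $0, $5, L8        | $0=0 $1=11 $2=0 $3=11 $4=4 $5=65524  [TAKEN]
PC=7  slt  $5, $4, $0        | $0=0 $1=11 $2=0 $3=11 $4=4 $5=0
PC=8  slt  $2, $3, $3        | $0=0 $1=11 $2=0 $3=11 $4=4 $5=0
PC=9  andi  $4, $1, 5        | $0=0 $1=11 $2=0 $3=11 $4=1 $5=0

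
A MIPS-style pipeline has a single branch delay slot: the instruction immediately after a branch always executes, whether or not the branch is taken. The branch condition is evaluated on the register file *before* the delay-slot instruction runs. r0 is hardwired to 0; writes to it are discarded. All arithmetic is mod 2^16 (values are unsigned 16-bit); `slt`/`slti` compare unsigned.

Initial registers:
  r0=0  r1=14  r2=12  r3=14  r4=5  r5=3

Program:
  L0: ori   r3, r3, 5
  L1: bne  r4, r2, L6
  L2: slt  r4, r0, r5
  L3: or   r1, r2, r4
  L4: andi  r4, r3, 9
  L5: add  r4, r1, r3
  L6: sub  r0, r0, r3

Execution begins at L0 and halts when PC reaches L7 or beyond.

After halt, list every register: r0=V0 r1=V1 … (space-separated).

PC=0  ori   r3, r3, 5        | r0=0 r1=14 r2=12 r3=15 r4=5 r5=3
PC=1  bne  r4, r2, L6        | r0=0 r1=14 r2=12 r3=15 r4=5 r5=3  [TAKEN]
PC=2  slt  r4, r0, r5        | r0=0 r1=14 r2=12 r3=15 r4=1 r5=3
PC=6  sub  r0, r0, r3        | r0=0 r1=14 r2=12 r3=15 r4=1 r5=3

r0=0 r1=14 r2=12 r3=15 r4=1 r5=3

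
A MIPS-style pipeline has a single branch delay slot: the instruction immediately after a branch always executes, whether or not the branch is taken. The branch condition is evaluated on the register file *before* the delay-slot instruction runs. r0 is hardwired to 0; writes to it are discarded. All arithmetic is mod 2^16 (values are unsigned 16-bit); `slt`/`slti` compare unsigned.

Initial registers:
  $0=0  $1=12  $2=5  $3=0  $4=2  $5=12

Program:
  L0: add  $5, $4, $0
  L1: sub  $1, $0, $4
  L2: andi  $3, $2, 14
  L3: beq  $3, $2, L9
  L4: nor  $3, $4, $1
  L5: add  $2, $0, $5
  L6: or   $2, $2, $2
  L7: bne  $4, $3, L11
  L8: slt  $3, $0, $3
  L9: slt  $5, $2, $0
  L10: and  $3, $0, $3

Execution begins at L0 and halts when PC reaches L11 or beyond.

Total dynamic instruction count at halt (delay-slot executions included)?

9

[0] add  $5, $4, $0  →  {$0:0, $1:12, $2:5, $3:0, $4:2, $5:2}
[1] sub  $1, $0, $4  →  {$0:0, $1:65534, $2:5, $3:0, $4:2, $5:2}
[2] andi  $3, $2, 14  →  {$0:0, $1:65534, $2:5, $3:4, $4:2, $5:2}
[3] beq  $3, $2, L9  →  {$0:0, $1:65534, $2:5, $3:4, $4:2, $5:2}  ⟨branch fallthrough⟩
[4] nor  $3, $4, $1  →  {$0:0, $1:65534, $2:5, $3:1, $4:2, $5:2}
[5] add  $2, $0, $5  →  {$0:0, $1:65534, $2:2, $3:1, $4:2, $5:2}
[6] or   $2, $2, $2  →  {$0:0, $1:65534, $2:2, $3:1, $4:2, $5:2}
[7] bne  $4, $3, L11  →  {$0:0, $1:65534, $2:2, $3:1, $4:2, $5:2}  ⟨branch taken⟩
[8] slt  $3, $0, $3  →  {$0:0, $1:65534, $2:2, $3:1, $4:2, $5:2}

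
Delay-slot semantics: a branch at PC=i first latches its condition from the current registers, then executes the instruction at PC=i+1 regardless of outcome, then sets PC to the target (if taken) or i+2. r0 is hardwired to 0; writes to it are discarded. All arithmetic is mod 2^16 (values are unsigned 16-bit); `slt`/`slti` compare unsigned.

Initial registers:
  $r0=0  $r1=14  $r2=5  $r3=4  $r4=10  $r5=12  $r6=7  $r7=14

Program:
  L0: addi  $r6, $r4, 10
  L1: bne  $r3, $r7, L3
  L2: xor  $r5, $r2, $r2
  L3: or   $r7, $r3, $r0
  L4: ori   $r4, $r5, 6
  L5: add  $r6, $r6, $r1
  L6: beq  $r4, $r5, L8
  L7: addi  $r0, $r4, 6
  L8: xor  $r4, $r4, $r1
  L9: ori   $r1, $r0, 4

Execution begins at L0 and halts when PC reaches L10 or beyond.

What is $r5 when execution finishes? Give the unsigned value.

0

#0 addi  $r6, $r4, 10 ; 0/14/5/4/10/12/20/14
#1 bne  $r3, $r7, L3 ; 0/14/5/4/10/12/20/14 ; →target
#2 xor  $r5, $r2, $r2 ; 0/14/5/4/10/0/20/14
#3 or   $r7, $r3, $r0 ; 0/14/5/4/10/0/20/4
#4 ori   $r4, $r5, 6 ; 0/14/5/4/6/0/20/4
#5 add  $r6, $r6, $r1 ; 0/14/5/4/6/0/34/4
#6 beq  $r4, $r5, L8 ; 0/14/5/4/6/0/34/4 ; →fallthru
#7 addi  $r0, $r4, 6 ; 0/14/5/4/6/0/34/4
#8 xor  $r4, $r4, $r1 ; 0/14/5/4/8/0/34/4
#9 ori   $r1, $r0, 4 ; 0/4/5/4/8/0/34/4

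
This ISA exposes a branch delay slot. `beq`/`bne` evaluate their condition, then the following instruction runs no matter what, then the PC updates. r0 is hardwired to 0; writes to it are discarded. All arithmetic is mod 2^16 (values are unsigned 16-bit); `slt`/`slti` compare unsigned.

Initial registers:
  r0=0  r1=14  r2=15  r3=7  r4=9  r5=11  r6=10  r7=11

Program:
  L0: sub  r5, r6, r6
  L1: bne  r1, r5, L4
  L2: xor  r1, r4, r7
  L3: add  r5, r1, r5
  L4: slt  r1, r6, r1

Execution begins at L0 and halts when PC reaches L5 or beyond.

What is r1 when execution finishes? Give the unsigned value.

  step pc=0: sub  r5, r6, r6  regs=(0,14,15,7,9,0,10,11)
  step pc=1: bne  r1, r5, L4  cond=T  regs=(0,14,15,7,9,0,10,11)
  step pc=2: xor  r1, r4, r7  regs=(0,2,15,7,9,0,10,11)
  step pc=4: slt  r1, r6, r1  regs=(0,0,15,7,9,0,10,11)

0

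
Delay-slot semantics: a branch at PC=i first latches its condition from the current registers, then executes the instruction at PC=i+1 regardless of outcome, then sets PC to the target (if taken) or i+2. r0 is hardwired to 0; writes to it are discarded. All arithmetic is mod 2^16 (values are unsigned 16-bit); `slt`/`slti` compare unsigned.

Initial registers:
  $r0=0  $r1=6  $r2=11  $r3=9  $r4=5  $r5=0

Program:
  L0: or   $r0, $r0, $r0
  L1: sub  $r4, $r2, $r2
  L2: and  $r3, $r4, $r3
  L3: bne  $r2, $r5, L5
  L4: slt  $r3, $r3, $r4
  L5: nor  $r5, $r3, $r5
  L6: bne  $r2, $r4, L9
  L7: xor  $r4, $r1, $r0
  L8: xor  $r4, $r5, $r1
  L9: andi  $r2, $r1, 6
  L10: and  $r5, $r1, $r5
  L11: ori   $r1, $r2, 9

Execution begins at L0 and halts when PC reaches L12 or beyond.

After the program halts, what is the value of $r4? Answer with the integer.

[0] or   $r0, $r0, $r0  →  {$r0:0, $r1:6, $r2:11, $r3:9, $r4:5, $r5:0}
[1] sub  $r4, $r2, $r2  →  {$r0:0, $r1:6, $r2:11, $r3:9, $r4:0, $r5:0}
[2] and  $r3, $r4, $r3  →  {$r0:0, $r1:6, $r2:11, $r3:0, $r4:0, $r5:0}
[3] bne  $r2, $r5, L5  →  {$r0:0, $r1:6, $r2:11, $r3:0, $r4:0, $r5:0}  ⟨branch taken⟩
[4] slt  $r3, $r3, $r4  →  {$r0:0, $r1:6, $r2:11, $r3:0, $r4:0, $r5:0}
[5] nor  $r5, $r3, $r5  →  {$r0:0, $r1:6, $r2:11, $r3:0, $r4:0, $r5:65535}
[6] bne  $r2, $r4, L9  →  {$r0:0, $r1:6, $r2:11, $r3:0, $r4:0, $r5:65535}  ⟨branch taken⟩
[7] xor  $r4, $r1, $r0  →  {$r0:0, $r1:6, $r2:11, $r3:0, $r4:6, $r5:65535}
[9] andi  $r2, $r1, 6  →  {$r0:0, $r1:6, $r2:6, $r3:0, $r4:6, $r5:65535}
[10] and  $r5, $r1, $r5  →  {$r0:0, $r1:6, $r2:6, $r3:0, $r4:6, $r5:6}
[11] ori   $r1, $r2, 9  →  {$r0:0, $r1:15, $r2:6, $r3:0, $r4:6, $r5:6}

6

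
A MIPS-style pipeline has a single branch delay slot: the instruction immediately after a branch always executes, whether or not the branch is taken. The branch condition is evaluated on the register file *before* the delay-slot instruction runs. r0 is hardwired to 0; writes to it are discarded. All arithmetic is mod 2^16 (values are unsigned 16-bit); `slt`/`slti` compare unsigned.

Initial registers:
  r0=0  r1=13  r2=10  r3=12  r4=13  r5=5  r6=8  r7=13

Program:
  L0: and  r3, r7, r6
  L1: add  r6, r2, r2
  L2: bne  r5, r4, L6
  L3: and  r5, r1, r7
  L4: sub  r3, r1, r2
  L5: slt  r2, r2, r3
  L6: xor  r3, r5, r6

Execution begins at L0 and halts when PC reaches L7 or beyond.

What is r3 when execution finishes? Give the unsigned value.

PC=0  and  r3, r7, r6        | r0=0 r1=13 r2=10 r3=8 r4=13 r5=5 r6=8 r7=13
PC=1  add  r6, r2, r2        | r0=0 r1=13 r2=10 r3=8 r4=13 r5=5 r6=20 r7=13
PC=2  bne  r5, r4, L6        | r0=0 r1=13 r2=10 r3=8 r4=13 r5=5 r6=20 r7=13  [TAKEN]
PC=3  and  r5, r1, r7        | r0=0 r1=13 r2=10 r3=8 r4=13 r5=13 r6=20 r7=13
PC=6  xor  r3, r5, r6        | r0=0 r1=13 r2=10 r3=25 r4=13 r5=13 r6=20 r7=13

25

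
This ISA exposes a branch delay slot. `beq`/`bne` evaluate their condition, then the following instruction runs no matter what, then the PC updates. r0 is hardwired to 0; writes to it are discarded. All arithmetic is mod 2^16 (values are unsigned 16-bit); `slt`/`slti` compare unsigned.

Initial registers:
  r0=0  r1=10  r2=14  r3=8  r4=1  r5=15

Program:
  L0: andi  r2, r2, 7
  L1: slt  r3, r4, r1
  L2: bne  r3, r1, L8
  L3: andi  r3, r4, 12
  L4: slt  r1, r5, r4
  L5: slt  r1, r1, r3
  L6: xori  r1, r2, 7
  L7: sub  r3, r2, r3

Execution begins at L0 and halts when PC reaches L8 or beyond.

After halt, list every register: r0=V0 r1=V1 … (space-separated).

[0] andi  r2, r2, 7  →  {r0:0, r1:10, r2:6, r3:8, r4:1, r5:15}
[1] slt  r3, r4, r1  →  {r0:0, r1:10, r2:6, r3:1, r4:1, r5:15}
[2] bne  r3, r1, L8  →  {r0:0, r1:10, r2:6, r3:1, r4:1, r5:15}  ⟨branch taken⟩
[3] andi  r3, r4, 12  →  {r0:0, r1:10, r2:6, r3:0, r4:1, r5:15}

r0=0 r1=10 r2=6 r3=0 r4=1 r5=15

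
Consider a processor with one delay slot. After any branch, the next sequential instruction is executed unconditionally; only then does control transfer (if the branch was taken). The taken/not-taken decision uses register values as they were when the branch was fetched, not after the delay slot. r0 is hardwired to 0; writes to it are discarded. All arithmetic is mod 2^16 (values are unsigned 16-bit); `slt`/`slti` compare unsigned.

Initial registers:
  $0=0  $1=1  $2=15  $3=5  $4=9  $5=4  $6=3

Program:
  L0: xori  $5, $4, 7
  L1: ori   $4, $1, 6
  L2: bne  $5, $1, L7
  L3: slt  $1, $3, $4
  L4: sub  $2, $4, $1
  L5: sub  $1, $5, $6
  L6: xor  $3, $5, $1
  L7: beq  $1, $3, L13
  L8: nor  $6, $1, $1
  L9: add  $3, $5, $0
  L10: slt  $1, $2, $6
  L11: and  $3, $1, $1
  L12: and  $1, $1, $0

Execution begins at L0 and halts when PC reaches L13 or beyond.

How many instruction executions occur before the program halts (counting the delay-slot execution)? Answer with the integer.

10

[0] xori  $5, $4, 7  →  {$0:0, $1:1, $2:15, $3:5, $4:9, $5:14, $6:3}
[1] ori   $4, $1, 6  →  {$0:0, $1:1, $2:15, $3:5, $4:7, $5:14, $6:3}
[2] bne  $5, $1, L7  →  {$0:0, $1:1, $2:15, $3:5, $4:7, $5:14, $6:3}  ⟨branch taken⟩
[3] slt  $1, $3, $4  →  {$0:0, $1:1, $2:15, $3:5, $4:7, $5:14, $6:3}
[7] beq  $1, $3, L13  →  {$0:0, $1:1, $2:15, $3:5, $4:7, $5:14, $6:3}  ⟨branch fallthrough⟩
[8] nor  $6, $1, $1  →  {$0:0, $1:1, $2:15, $3:5, $4:7, $5:14, $6:65534}
[9] add  $3, $5, $0  →  {$0:0, $1:1, $2:15, $3:14, $4:7, $5:14, $6:65534}
[10] slt  $1, $2, $6  →  {$0:0, $1:1, $2:15, $3:14, $4:7, $5:14, $6:65534}
[11] and  $3, $1, $1  →  {$0:0, $1:1, $2:15, $3:1, $4:7, $5:14, $6:65534}
[12] and  $1, $1, $0  →  {$0:0, $1:0, $2:15, $3:1, $4:7, $5:14, $6:65534}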